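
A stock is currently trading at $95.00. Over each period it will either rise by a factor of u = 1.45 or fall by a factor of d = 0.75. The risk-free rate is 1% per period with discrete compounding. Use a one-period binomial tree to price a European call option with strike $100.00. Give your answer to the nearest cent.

$13.88

Risk-neutral probability p = (1 + 0.01 − 0.75)/(1.45 − 0.75) = 0.2600/0.7000 = 0.3714
Terminal stock prices: S_u = 137.8, S_d = 71.25
Terminal payoffs (S − K): max(37.75, 0) = 37.75, max(-28.75, 0) = 0
Node 0 (S = 95): V_0 = 1/1.01·[0.3714·37.7500 + 0.6286·0.0000] = 13.8826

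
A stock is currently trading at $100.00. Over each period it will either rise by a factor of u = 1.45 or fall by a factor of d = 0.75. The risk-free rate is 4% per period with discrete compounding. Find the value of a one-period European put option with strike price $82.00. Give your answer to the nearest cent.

$3.94

Risk-neutral probability p = (1 + 0.04 − 0.75)/(1.45 − 0.75) = 0.2900/0.7000 = 0.4143
Terminal stock prices: S_u = 145, S_d = 75
Terminal payoffs (K − S): max(-63, 0) = 0, max(7, 0) = 7
Node 0 (S = 100): V_0 = 1/1.04·[0.4143·0.0000 + 0.5857·7.0000] = 3.9423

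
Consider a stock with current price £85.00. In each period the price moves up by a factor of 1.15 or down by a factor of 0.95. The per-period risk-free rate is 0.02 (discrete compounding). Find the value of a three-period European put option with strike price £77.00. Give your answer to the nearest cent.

Risk-neutral probability p = (1 + 0.02 − 0.95)/(1.15 − 0.95) = 0.0700/0.2000 = 0.3500
Terminal stock prices: S_uuu = 129.3, S_uud = 106.8, S_udd = 88.22, S_ddd = 72.88
Terminal payoffs (K − S): max(-52.27, 0) = 0, max(-29.79, 0) = 0, max(-11.22, 0) = 0, max(4.123, 0) = 4.123
Node uu (S = 112.4): V_uu = 1/1.02·[0.3500·0.0000 + 0.6500·0.0000] = 0.0000
Node ud (S = 92.86): V_ud = 1/1.02·[0.3500·0.0000 + 0.6500·0.0000] = 0.0000
Node dd (S = 76.71): V_dd = 1/1.02·[0.3500·0.0000 + 0.6500·4.1231] = 2.6275
Node u (S = 97.75): V_u = 1/1.02·[0.3500·0.0000 + 0.6500·0.0000] = 0.0000
Node d (S = 80.75): V_d = 1/1.02·[0.3500·0.0000 + 0.6500·2.6275] = 1.6744
Node 0 (S = 85): V_0 = 1/1.02·[0.3500·0.0000 + 0.6500·1.6744] = 1.0670

£1.07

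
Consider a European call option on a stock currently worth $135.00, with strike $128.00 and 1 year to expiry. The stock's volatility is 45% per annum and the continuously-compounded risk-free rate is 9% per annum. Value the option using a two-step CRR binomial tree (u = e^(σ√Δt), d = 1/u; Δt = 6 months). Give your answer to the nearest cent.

CRR parameters: u = e^(σ√Δt) = e^(0.45·√0.5) = 1.3746, d = 1/u = 0.7275
Per-period rate: rΔt = 0.09·0.5 = 0.045, so R = e^0.045 = 1.0460
Risk-neutral probability p = (e^0.045 − 0.7275)/(1.3746 − 0.7275) = 0.3186/0.6472 = 0.4922
Terminal stock prices: S_uu = 255.1, S_ud = 135, S_dd = 71.44
Terminal payoffs (S − K): max(127.1, 0) = 127.1, max(7, 0) = 7, max(-56.56, 0) = 0
Node u (S = 185.6): V_u = e^(−0.045)·[0.4922·127.1039 + 0.5078·7.0000] = 63.2099
Node d (S = 98.21): V_d = e^(−0.045)·[0.4922·7.0000 + 0.5078·0.0000] = 3.2940
Node 0 (S = 135): V_0 = e^(−0.045)·[0.4922·63.2099 + 0.5078·3.2940] = 31.3440

$31.34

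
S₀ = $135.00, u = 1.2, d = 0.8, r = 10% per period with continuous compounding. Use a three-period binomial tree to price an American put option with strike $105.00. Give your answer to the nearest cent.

Risk-neutral probability p = (e^0.1 − 0.8)/(1.2 − 0.8) = 0.3052/0.4000 = 0.7629
Terminal stock prices: S_uuu = 233.3, S_uud = 155.5, S_udd = 103.7, S_ddd = 69.12
Terminal payoffs (K − S): max(-128.3, 0) = 0, max(-50.52, 0) = 0, max(1.32, 0) = 1.32, max(35.88, 0) = 35.88
Node uu (S = 194.4): continuation = e^(−0.1)·[0.7629·0.0000 + 0.2371·0.0000] = 0.0000; exercise value = 0.0000 ≤ continuation, so V_uu = 0.0000
Node ud (S = 129.6): continuation = e^(−0.1)·[0.7629·0.0000 + 0.2371·1.3200] = 0.2832; exercise value = 0.0000 ≤ continuation, so V_ud = 0.2832
Node dd (S = 86.4): continuation = e^(−0.1)·[0.7629·1.3200 + 0.2371·35.8800] = 8.6079; exercise value = 18.6000 > continuation, so V_dd = 18.6000 (exercise)
Node u (S = 162): continuation = e^(−0.1)·[0.7629·0.0000 + 0.2371·0.2832] = 0.0607; exercise value = 0.0000 ≤ continuation, so V_u = 0.0607
Node d (S = 108): continuation = e^(−0.1)·[0.7629·0.2832 + 0.2371·18.6000] = 4.1854; exercise value = 0.0000 ≤ continuation, so V_d = 4.1854
Node 0 (S = 135): continuation = e^(−0.1)·[0.7629·0.0607 + 0.2371·4.1854] = 0.9397; exercise value = 0.0000 ≤ continuation, so V_0 = 0.9397

$0.94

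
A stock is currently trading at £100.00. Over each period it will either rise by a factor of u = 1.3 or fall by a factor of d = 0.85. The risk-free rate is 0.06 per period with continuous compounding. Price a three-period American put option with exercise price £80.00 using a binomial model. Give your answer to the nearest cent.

£2.30

Risk-neutral probability p = (e^0.06 − 0.85)/(1.3 − 0.85) = 0.2118/0.4500 = 0.4707
Terminal stock prices: S_uuu = 219.7, S_uud = 143.7, S_udd = 93.92, S_ddd = 61.41
Terminal payoffs (K − S): max(-139.7, 0) = 0, max(-63.65, 0) = 0, max(-13.92, 0) = 0, max(18.59, 0) = 18.59
Node uu (S = 169): continuation = e^(−0.06)·[0.4707·0.0000 + 0.5293·0.0000] = 0.0000; exercise value = 0.0000 ≤ continuation, so V_uu = 0.0000
Node ud (S = 110.5): continuation = e^(−0.06)·[0.4707·0.0000 + 0.5293·0.0000] = 0.0000; exercise value = 0.0000 ≤ continuation, so V_ud = 0.0000
Node dd (S = 72.25): continuation = e^(−0.06)·[0.4707·0.0000 + 0.5293·18.5875] = 9.2646; exercise value = 7.7500 ≤ continuation, so V_dd = 9.2646
Node u (S = 130): continuation = e^(−0.06)·[0.4707·0.0000 + 0.5293·0.0000] = 0.0000; exercise value = 0.0000 ≤ continuation, so V_u = 0.0000
Node d (S = 85): continuation = e^(−0.06)·[0.4707·0.0000 + 0.5293·9.2646] = 4.6178; exercise value = 0.0000 ≤ continuation, so V_d = 4.6178
Node 0 (S = 100): continuation = e^(−0.06)·[0.4707·0.0000 + 0.5293·4.6178] = 2.3016; exercise value = 0.0000 ≤ continuation, so V_0 = 2.3016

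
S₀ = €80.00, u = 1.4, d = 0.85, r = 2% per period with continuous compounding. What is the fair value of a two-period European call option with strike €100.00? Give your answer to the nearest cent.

€5.23

Risk-neutral probability p = (e^0.02 − 0.85)/(1.4 − 0.85) = 0.1702/0.5500 = 0.3095
Terminal stock prices: S_uu = 156.8, S_ud = 95.2, S_dd = 57.8
Terminal payoffs (S − K): max(56.8, 0) = 56.8, max(-4.8, 0) = 0, max(-42.2, 0) = 0
Node u (S = 112): V_u = e^(−0.02)·[0.3095·56.8000 + 0.6905·0.0000] = 17.2291
Node d (S = 68): V_d = e^(−0.02)·[0.3095·0.0000 + 0.6905·0.0000] = 0.0000
Node 0 (S = 80): V_0 = e^(−0.02)·[0.3095·17.2291 + 0.6905·0.0000] = 5.2261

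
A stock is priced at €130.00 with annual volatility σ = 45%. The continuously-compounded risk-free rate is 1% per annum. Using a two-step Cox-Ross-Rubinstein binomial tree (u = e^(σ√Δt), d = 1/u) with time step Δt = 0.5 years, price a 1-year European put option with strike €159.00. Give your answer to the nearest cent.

CRR parameters: u = e^(σ√Δt) = e^(0.45·√0.5) = 1.3746, d = 1/u = 0.7275
Per-period rate: rΔt = 0.01·0.5 = 0.005, so R = e^0.005 = 1.0050
Risk-neutral probability p = (e^0.005 − 0.7275)/(1.3746 − 0.7275) = 0.2776/0.6472 = 0.4289
Terminal stock prices: S_uu = 245.7, S_ud = 130, S_dd = 68.8
Terminal payoffs (K − S): max(-86.66, 0) = 0, max(29, 0) = 29, max(90.2, 0) = 90.2
Node u (S = 178.7): V_u = e^(−0.005)·[0.4289·0.0000 + 0.5711·29.0000] = 16.4805
Node d (S = 94.57): V_d = e^(−0.005)·[0.4289·29.0000 + 0.5711·90.2045] = 63.6374
Node 0 (S = 130): V_0 = e^(−0.005)·[0.4289·16.4805 + 0.5711·63.6374] = 43.1971

€43.20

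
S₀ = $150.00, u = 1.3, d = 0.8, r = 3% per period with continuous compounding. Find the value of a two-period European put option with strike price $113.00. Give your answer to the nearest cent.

Risk-neutral probability p = (e^0.03 − 0.8)/(1.3 − 0.8) = 0.2305/0.5000 = 0.4609
Terminal stock prices: S_uu = 253.5, S_ud = 156, S_dd = 96
Terminal payoffs (K − S): max(-140.5, 0) = 0, max(-43, 0) = 0, max(17, 0) = 17
Node u (S = 195): V_u = e^(−0.03)·[0.4609·0.0000 + 0.5391·0.0000] = 0.0000
Node d (S = 120): V_d = e^(−0.03)·[0.4609·0.0000 + 0.5391·17.0000] = 8.8937
Node 0 (S = 150): V_0 = e^(−0.03)·[0.4609·0.0000 + 0.5391·8.8937] = 4.6528

$4.65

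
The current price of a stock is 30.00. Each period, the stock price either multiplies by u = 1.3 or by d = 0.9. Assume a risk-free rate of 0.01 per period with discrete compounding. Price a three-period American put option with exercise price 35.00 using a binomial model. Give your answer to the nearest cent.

Risk-neutral probability p = (1 + 0.01 − 0.9)/(1.3 − 0.9) = 0.1100/0.4000 = 0.2750
Terminal stock prices: S_uuu = 65.91, S_uud = 45.63, S_udd = 31.59, S_ddd = 21.87
Terminal payoffs (K − S): max(-30.91, 0) = 0, max(-10.63, 0) = 0, max(3.41, 0) = 3.41, max(13.13, 0) = 13.13
Node uu (S = 50.7): continuation = 1/1.01·[0.2750·0.0000 + 0.7250·0.0000] = 0.0000; exercise value = 0.0000 ≤ continuation, so V_uu = 0.0000
Node ud (S = 35.1): continuation = 1/1.01·[0.2750·0.0000 + 0.7250·3.4100] = 2.4478; exercise value = 0.0000 ≤ continuation, so V_ud = 2.4478
Node dd (S = 24.3): continuation = 1/1.01·[0.2750·3.4100 + 0.7250·13.1300] = 10.3535; exercise value = 10.7000 > continuation, so V_dd = 10.7000 (exercise)
Node u (S = 39): continuation = 1/1.01·[0.2750·0.0000 + 0.7250·2.4478] = 1.7571; exercise value = 0.0000 ≤ continuation, so V_u = 1.7571
Node d (S = 27): continuation = 1/1.01·[0.2750·2.4478 + 0.7250·10.7000] = 8.3472; exercise value = 8.0000 ≤ continuation, so V_d = 8.3472
Node 0 (S = 30): continuation = 1/1.01·[0.2750·1.7571 + 0.7250·8.3472] = 6.4702; exercise value = 5.0000 ≤ continuation, so V_0 = 6.4702

6.47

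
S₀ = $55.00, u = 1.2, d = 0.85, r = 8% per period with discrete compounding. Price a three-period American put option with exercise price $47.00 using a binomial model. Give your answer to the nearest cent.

$0.73

Risk-neutral probability p = (1 + 0.08 − 0.85)/(1.2 − 0.85) = 0.2300/0.3500 = 0.6571
Terminal stock prices: S_uuu = 95.04, S_uud = 67.32, S_udd = 47.68, S_ddd = 33.78
Terminal payoffs (K − S): max(-48.04, 0) = 0, max(-20.32, 0) = 0, max(-0.685, 0) = 0, max(13.22, 0) = 13.22
Node uu (S = 79.2): continuation = 1/1.08·[0.6571·0.0000 + 0.3429·0.0000] = 0.0000; exercise value = 0.0000 ≤ continuation, so V_uu = 0.0000
Node ud (S = 56.1): continuation = 1/1.08·[0.6571·0.0000 + 0.3429·0.0000] = 0.0000; exercise value = 0.0000 ≤ continuation, so V_ud = 0.0000
Node dd (S = 39.74): continuation = 1/1.08·[0.6571·0.0000 + 0.3429·13.2231] = 4.1978; exercise value = 7.2625 > continuation, so V_dd = 7.2625 (exercise)
Node u (S = 66): continuation = 1/1.08·[0.6571·0.0000 + 0.3429·0.0000] = 0.0000; exercise value = 0.0000 ≤ continuation, so V_u = 0.0000
Node d (S = 46.75): continuation = 1/1.08·[0.6571·0.0000 + 0.3429·7.2625] = 2.3056; exercise value = 0.2500 ≤ continuation, so V_d = 2.3056
Node 0 (S = 55): continuation = 1/1.08·[0.6571·0.0000 + 0.3429·2.3056] = 0.7319; exercise value = 0.0000 ≤ continuation, so V_0 = 0.7319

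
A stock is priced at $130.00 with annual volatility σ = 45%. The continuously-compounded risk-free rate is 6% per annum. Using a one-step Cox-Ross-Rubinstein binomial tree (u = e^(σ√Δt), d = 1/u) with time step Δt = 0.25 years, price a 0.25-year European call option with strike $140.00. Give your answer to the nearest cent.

CRR parameters: u = e^(σ√Δt) = e^(0.45·√0.25) = 1.2523, d = 1/u = 0.7985
Per-period rate: rΔt = 0.06·0.25 = 0.015, so R = e^0.015 = 1.0151
Risk-neutral probability p = (e^0.015 − 0.7985)/(1.2523 − 0.7985) = 0.2166/0.4538 = 0.4773
Terminal stock prices: S_u = 162.8, S_d = 103.8
Terminal payoffs (S − K): max(22.8, 0) = 22.8, max(-36.19, 0) = 0
Node 0 (S = 130): V_0 = e^(−0.015)·[0.4773·22.8020 + 0.5227·0.0000] = 10.7211

$10.72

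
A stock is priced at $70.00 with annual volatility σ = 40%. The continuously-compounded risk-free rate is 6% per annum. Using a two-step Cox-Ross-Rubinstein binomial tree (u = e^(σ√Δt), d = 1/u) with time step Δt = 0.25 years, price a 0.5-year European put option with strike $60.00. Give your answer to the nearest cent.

CRR parameters: u = e^(σ√Δt) = e^(0.4·√0.25) = 1.2214, d = 1/u = 0.8187
Per-period rate: rΔt = 0.06·0.25 = 0.015, so R = e^0.015 = 1.0151
Risk-neutral probability p = (e^0.015 − 0.8187)/(1.2214 − 0.8187) = 0.1964/0.4027 = 0.4877
Terminal stock prices: S_uu = 104.4, S_ud = 70, S_dd = 46.92
Terminal payoffs (K − S): max(-44.43, 0) = 0, max(-10, 0) = 0, max(13.08, 0) = 13.08
Node u (S = 85.5): V_u = e^(−0.015)·[0.4877·0.0000 + 0.5123·0.0000] = 0.0000
Node d (S = 57.31): V_d = e^(−0.015)·[0.4877·0.0000 + 0.5123·13.0776] = 6.5999
Node 0 (S = 70): V_0 = e^(−0.015)·[0.4877·0.0000 + 0.5123·6.5999] = 3.3308

$3.33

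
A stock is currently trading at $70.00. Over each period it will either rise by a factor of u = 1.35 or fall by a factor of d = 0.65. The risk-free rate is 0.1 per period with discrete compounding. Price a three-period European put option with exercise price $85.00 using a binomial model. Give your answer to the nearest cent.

Risk-neutral probability p = (1 + 0.1 − 0.65)/(1.35 − 0.65) = 0.4500/0.7000 = 0.6429
Terminal stock prices: S_uuu = 172.2, S_uud = 82.92, S_udd = 39.93, S_ddd = 19.22
Terminal payoffs (K − S): max(-87.23, 0) = 0, max(2.076, 0) = 2.076, max(45.07, 0) = 45.07, max(65.78, 0) = 65.78
Node uu (S = 127.6): V_uu = 1/1.1·[0.6429·0.0000 + 0.3571·2.0762] = 0.6741
Node ud (S = 61.43): V_ud = 1/1.1·[0.6429·2.0762 + 0.3571·45.0737] = 15.8477
Node dd (S = 29.58): V_dd = 1/1.1·[0.6429·45.0737 + 0.3571·65.7763] = 47.6977
Node u (S = 94.5): V_u = 1/1.1·[0.6429·0.6741 + 0.3571·15.8477] = 5.5393
Node d (S = 45.5): V_d = 1/1.1·[0.6429·15.8477 + 0.3571·47.6977] = 24.7479
Node 0 (S = 70): V_0 = 1/1.1·[0.6429·5.5393 + 0.3571·24.7479] = 11.2723

$11.27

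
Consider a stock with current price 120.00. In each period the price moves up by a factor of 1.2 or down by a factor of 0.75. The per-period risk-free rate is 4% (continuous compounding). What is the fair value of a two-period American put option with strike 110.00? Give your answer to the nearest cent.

7.22

Risk-neutral probability p = (e^0.04 − 0.75)/(1.2 − 0.75) = 0.2908/0.4500 = 0.6462
Terminal stock prices: S_uu = 172.8, S_ud = 108, S_dd = 67.5
Terminal payoffs (K − S): max(-62.8, 0) = 0, max(2, 0) = 2, max(42.5, 0) = 42.5
Node u (S = 144): continuation = e^(−0.04)·[0.6462·0.0000 + 0.3538·2.0000] = 0.6798; exercise value = 0.0000 ≤ continuation, so V_u = 0.6798
Node d (S = 90): continuation = e^(−0.04)·[0.6462·2.0000 + 0.3538·42.5000] = 15.6868; exercise value = 20.0000 > continuation, so V_d = 20.0000 (exercise)
Node 0 (S = 120): continuation = e^(−0.04)·[0.6462·0.6798 + 0.3538·20.0000] = 7.2197; exercise value = 0.0000 ≤ continuation, so V_0 = 7.2197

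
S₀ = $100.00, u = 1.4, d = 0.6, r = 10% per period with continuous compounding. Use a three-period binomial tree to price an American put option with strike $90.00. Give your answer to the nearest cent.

Risk-neutral probability p = (e^0.1 − 0.6)/(1.4 − 0.6) = 0.5052/0.8000 = 0.6315
Terminal stock prices: S_uuu = 274.4, S_uud = 117.6, S_udd = 50.4, S_ddd = 21.6
Terminal payoffs (K − S): max(-184.4, 0) = 0, max(-27.6, 0) = 0, max(39.6, 0) = 39.6, max(68.4, 0) = 68.4
Node uu (S = 196): continuation = e^(−0.1)·[0.6315·0.0000 + 0.3685·0.0000] = 0.0000; exercise value = 0.0000 ≤ continuation, so V_uu = 0.0000
Node ud (S = 84): continuation = e^(−0.1)·[0.6315·0.0000 + 0.3685·39.6000] = 13.2052; exercise value = 6.0000 ≤ continuation, so V_ud = 13.2052
Node dd (S = 36): continuation = e^(−0.1)·[0.6315·39.6000 + 0.3685·68.4000] = 45.4354; exercise value = 54.0000 > continuation, so V_dd = 54.0000 (exercise)
Node u (S = 140): continuation = e^(−0.1)·[0.6315·0.0000 + 0.3685·13.2052] = 4.4035; exercise value = 0.0000 ≤ continuation, so V_u = 4.4035
Node d (S = 60): continuation = e^(−0.1)·[0.6315·13.2052 + 0.3685·54.0000] = 25.5522; exercise value = 30.0000 > continuation, so V_d = 30.0000 (exercise)
Node 0 (S = 100): continuation = e^(−0.1)·[0.6315·4.4035 + 0.3685·30.0000] = 12.5200; exercise value = 0.0000 ≤ continuation, so V_0 = 12.5200

$12.52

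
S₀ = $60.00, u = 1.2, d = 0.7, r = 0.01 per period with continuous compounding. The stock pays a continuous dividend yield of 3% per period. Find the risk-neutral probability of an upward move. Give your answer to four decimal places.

Per-period risk-free factor R = e^0.01 = 1.0101; dividend-adjusted growth = e^(0.01−0.03) = 0.9802.
Risk-neutral probability p = (0.9802 − 0.7)/(1.2 − 0.7) = 0.2802/0.5000 = 0.5604

p = 0.5604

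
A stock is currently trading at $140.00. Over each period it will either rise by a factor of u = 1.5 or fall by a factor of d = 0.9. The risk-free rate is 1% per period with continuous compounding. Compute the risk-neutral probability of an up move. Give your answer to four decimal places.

Risk-neutral probability p = (e^0.01 − 0.9)/(1.5 − 0.9) = 0.1101/0.6000 = 0.1834

p = 0.1834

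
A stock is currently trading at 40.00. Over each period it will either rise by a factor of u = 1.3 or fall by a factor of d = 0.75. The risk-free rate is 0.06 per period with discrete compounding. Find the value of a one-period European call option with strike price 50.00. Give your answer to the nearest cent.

Risk-neutral probability p = (1 + 0.06 − 0.75)/(1.3 − 0.75) = 0.3100/0.5500 = 0.5636
Terminal stock prices: S_u = 52, S_d = 30
Terminal payoffs (S − K): max(2, 0) = 2, max(-20, 0) = 0
Node 0 (S = 40): V_0 = 1/1.06·[0.5636·2.0000 + 0.4364·0.0000] = 1.0635

1.06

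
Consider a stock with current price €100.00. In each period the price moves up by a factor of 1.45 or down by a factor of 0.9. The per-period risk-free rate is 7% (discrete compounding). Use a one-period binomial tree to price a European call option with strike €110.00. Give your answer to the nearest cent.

€10.11

Risk-neutral probability p = (1 + 0.07 − 0.9)/(1.45 − 0.9) = 0.1700/0.5500 = 0.3091
Terminal stock prices: S_u = 145, S_d = 90
Terminal payoffs (S − K): max(35, 0) = 35, max(-20, 0) = 0
Node 0 (S = 100): V_0 = 1/1.07·[0.3091·35.0000 + 0.6909·0.0000] = 10.1105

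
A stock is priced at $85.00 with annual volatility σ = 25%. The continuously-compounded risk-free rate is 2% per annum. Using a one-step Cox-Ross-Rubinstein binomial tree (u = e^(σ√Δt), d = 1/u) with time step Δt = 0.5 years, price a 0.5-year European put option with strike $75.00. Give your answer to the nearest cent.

CRR parameters: u = e^(σ√Δt) = e^(0.25·√0.5) = 1.1934, d = 1/u = 0.8380
Per-period rate: rΔt = 0.02·0.5 = 0.01, so R = e^0.01 = 1.0101
Risk-neutral probability p = (e^0.01 − 0.8380)/(1.1934 − 0.8380) = 0.1721/0.3554 = 0.4842
Terminal stock prices: S_u = 101.4, S_d = 71.23
Terminal payoffs (K − S): max(-26.44, 0) = 0, max(3.773, 0) = 3.773
Node 0 (S = 85): V_0 = e^(−0.01)·[0.4842·0.0000 + 0.5158·3.7728] = 1.9267

$1.93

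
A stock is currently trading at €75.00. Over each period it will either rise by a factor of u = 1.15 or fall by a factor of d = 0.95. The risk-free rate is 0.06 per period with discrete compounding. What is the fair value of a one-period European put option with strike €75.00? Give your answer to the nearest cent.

Risk-neutral probability p = (1 + 0.06 − 0.95)/(1.15 − 0.95) = 0.1100/0.2000 = 0.5500
Terminal stock prices: S_u = 86.25, S_d = 71.25
Terminal payoffs (K − S): max(-11.25, 0) = 0, max(3.75, 0) = 3.75
Node 0 (S = 75): V_0 = 1/1.06·[0.5500·0.0000 + 0.4500·3.7500] = 1.5920

€1.59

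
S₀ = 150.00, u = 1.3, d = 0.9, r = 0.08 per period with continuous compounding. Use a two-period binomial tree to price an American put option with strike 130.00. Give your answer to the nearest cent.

2.13

Risk-neutral probability p = (e^0.08 − 0.9)/(1.3 − 0.9) = 0.1833/0.4000 = 0.4582
Terminal stock prices: S_uu = 253.5, S_ud = 175.5, S_dd = 121.5
Terminal payoffs (K − S): max(-123.5, 0) = 0, max(-45.5, 0) = 0, max(8.5, 0) = 8.5
Node u (S = 195): continuation = e^(−0.08)·[0.4582·0.0000 + 0.5418·0.0000] = 0.0000; exercise value = 0.0000 ≤ continuation, so V_u = 0.0000
Node d (S = 135): continuation = e^(−0.08)·[0.4582·0.0000 + 0.5418·8.5000] = 4.2511; exercise value = 0.0000 ≤ continuation, so V_d = 4.2511
Node 0 (S = 150): continuation = e^(−0.08)·[0.4582·0.0000 + 0.5418·4.2511] = 2.1261; exercise value = 0.0000 ≤ continuation, so V_0 = 2.1261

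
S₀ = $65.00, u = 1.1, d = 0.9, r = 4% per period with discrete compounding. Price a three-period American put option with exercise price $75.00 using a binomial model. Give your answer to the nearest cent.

$10.00

Risk-neutral probability p = (1 + 0.04 − 0.9)/(1.1 − 0.9) = 0.1400/0.2000 = 0.7000
Terminal stock prices: S_uuu = 86.52, S_uud = 70.79, S_udd = 57.92, S_ddd = 47.39
Terminal payoffs (K − S): max(-11.52, 0) = 0, max(4.215, 0) = 4.215, max(17.08, 0) = 17.08, max(27.61, 0) = 27.61
Node uu (S = 78.65): continuation = 1/1.04·[0.7000·0.0000 + 0.3000·4.2150] = 1.2159; exercise value = 0.0000 ≤ continuation, so V_uu = 1.2159
Node ud (S = 64.35): continuation = 1/1.04·[0.7000·4.2150 + 0.3000·17.0850] = 7.7654; exercise value = 10.6500 > continuation, so V_ud = 10.6500 (exercise)
Node dd (S = 52.65): continuation = 1/1.04·[0.7000·17.0850 + 0.3000·27.6150] = 19.4654; exercise value = 22.3500 > continuation, so V_dd = 22.3500 (exercise)
Node u (S = 71.5): continuation = 1/1.04·[0.7000·1.2159 + 0.3000·10.6500] = 3.8905; exercise value = 3.5000 ≤ continuation, so V_u = 3.8905
Node d (S = 58.5): continuation = 1/1.04·[0.7000·10.6500 + 0.3000·22.3500] = 13.6154; exercise value = 16.5000 > continuation, so V_d = 16.5000 (exercise)
Node 0 (S = 65): continuation = 1/1.04·[0.7000·3.8905 + 0.3000·16.5000] = 7.3782; exercise value = 10.0000 > continuation, so V_0 = 10.0000 (exercise)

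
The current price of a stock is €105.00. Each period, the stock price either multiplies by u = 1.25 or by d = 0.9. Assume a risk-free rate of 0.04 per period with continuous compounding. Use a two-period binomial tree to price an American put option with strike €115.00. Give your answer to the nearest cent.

Risk-neutral probability p = (e^0.04 − 0.9)/(1.25 − 0.9) = 0.1408/0.3500 = 0.4023
Terminal stock prices: S_uu = 164.1, S_ud = 118.1, S_dd = 85.05
Terminal payoffs (K − S): max(-49.06, 0) = 0, max(-3.125, 0) = 0, max(29.95, 0) = 29.95
Node u (S = 131.2): continuation = e^(−0.04)·[0.4023·0.0000 + 0.5977·0.0000] = 0.0000; exercise value = 0.0000 ≤ continuation, so V_u = 0.0000
Node d (S = 94.5): continuation = e^(−0.04)·[0.4023·0.0000 + 0.5977·29.9500] = 17.1987; exercise value = 20.5000 > continuation, so V_d = 20.5000 (exercise)
Node 0 (S = 105): continuation = e^(−0.04)·[0.4023·0.0000 + 0.5977·20.5000] = 11.7721; exercise value = 10.0000 ≤ continuation, so V_0 = 11.7721

€11.77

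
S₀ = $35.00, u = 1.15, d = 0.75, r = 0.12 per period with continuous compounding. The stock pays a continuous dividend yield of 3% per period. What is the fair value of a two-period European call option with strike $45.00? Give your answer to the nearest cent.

$0.75

Per-period risk-free factor R = e^0.12 = 1.1275; dividend-adjusted growth = e^(0.12−0.03) = 1.0942.
Risk-neutral probability p = (1.0942 − 0.75)/(1.15 − 0.75) = 0.3442/0.4000 = 0.8604
Terminal stock prices: S_uu = 46.29, S_ud = 30.19, S_dd = 19.69
Terminal payoffs (S − K): max(1.287, 0) = 1.287, max(-14.81, 0) = 0, max(-25.31, 0) = 0
Node u (S = 40.25): V_u = e^(−0.12)·[0.8604·1.2875 + 0.1396·0.0000] = 0.9825
Node d (S = 26.25): V_d = e^(−0.12)·[0.8604·0.0000 + 0.1396·0.0000] = 0.0000
Node 0 (S = 35): V_0 = e^(−0.12)·[0.8604·0.9825 + 0.1396·0.0000] = 0.7498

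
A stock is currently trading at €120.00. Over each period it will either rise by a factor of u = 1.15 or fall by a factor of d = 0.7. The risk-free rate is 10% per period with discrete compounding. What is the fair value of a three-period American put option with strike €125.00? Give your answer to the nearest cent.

€7.38

Risk-neutral probability p = (1 + 0.1 − 0.7)/(1.15 − 0.7) = 0.4000/0.4500 = 0.8889
Terminal stock prices: S_uuu = 182.5, S_uud = 111.1, S_udd = 67.62, S_ddd = 41.16
Terminal payoffs (K − S): max(-57.5, 0) = 0, max(13.91, 0) = 13.91, max(57.38, 0) = 57.38, max(83.84, 0) = 83.84
Node uu (S = 158.7): continuation = 1/1.1·[0.8889·0.0000 + 0.1111·13.9100] = 1.4051; exercise value = 0.0000 ≤ continuation, so V_uu = 1.4051
Node ud (S = 96.6): continuation = 1/1.1·[0.8889·13.9100 + 0.1111·57.3800] = 17.0364; exercise value = 28.4000 > continuation, so V_ud = 28.4000 (exercise)
Node dd (S = 58.8): continuation = 1/1.1·[0.8889·57.3800 + 0.1111·83.8400] = 54.8364; exercise value = 66.2000 > continuation, so V_dd = 66.2000 (exercise)
Node u (S = 138): continuation = 1/1.1·[0.8889·1.4051 + 0.1111·28.4000] = 4.0041; exercise value = 0.0000 ≤ continuation, so V_u = 4.0041
Node d (S = 84): continuation = 1/1.1·[0.8889·28.4000 + 0.1111·66.2000] = 29.6364; exercise value = 41.0000 > continuation, so V_d = 41.0000 (exercise)
Node 0 (S = 120): continuation = 1/1.1·[0.8889·4.0041 + 0.1111·41.0000] = 7.3770; exercise value = 5.0000 ≤ continuation, so V_0 = 7.3770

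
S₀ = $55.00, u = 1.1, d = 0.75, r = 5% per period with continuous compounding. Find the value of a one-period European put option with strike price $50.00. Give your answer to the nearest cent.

$1.16

Risk-neutral probability p = (e^0.05 − 0.75)/(1.1 − 0.75) = 0.3013/0.3500 = 0.8608
Terminal stock prices: S_u = 60.5, S_d = 41.25
Terminal payoffs (K − S): max(-10.5, 0) = 0, max(8.75, 0) = 8.75
Node 0 (S = 55): V_0 = e^(−0.05)·[0.8608·0.0000 + 0.1392·8.7500] = 1.1588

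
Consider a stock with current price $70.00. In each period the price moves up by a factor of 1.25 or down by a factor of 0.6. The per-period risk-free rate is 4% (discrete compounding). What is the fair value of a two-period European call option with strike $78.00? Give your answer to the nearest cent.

Risk-neutral probability p = (1 + 0.04 − 0.6)/(1.25 − 0.6) = 0.4400/0.6500 = 0.6769
Terminal stock prices: S_uu = 109.4, S_ud = 52.5, S_dd = 25.2
Terminal payoffs (S − K): max(31.38, 0) = 31.38, max(-25.5, 0) = 0, max(-52.8, 0) = 0
Node u (S = 87.5): V_u = 1/1.04·[0.6769·31.3750 + 0.3231·0.0000] = 20.4216
Node d (S = 42): V_d = 1/1.04·[0.6769·0.0000 + 0.3231·0.0000] = 0.0000
Node 0 (S = 70): V_0 = 1/1.04·[0.6769·20.4216 + 0.3231·0.0000] = 13.2922

$13.29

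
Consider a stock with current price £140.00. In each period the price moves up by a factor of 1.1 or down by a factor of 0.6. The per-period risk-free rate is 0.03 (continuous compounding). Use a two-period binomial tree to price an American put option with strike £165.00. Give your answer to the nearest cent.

£25.00

Risk-neutral probability p = (e^0.03 − 0.6)/(1.1 − 0.6) = 0.4305/0.5000 = 0.8609
Terminal stock prices: S_uu = 169.4, S_ud = 92.4, S_dd = 50.4
Terminal payoffs (K − S): max(-4.4, 0) = 0, max(72.6, 0) = 72.6, max(114.6, 0) = 114.6
Node u (S = 154): continuation = e^(−0.03)·[0.8609·0.0000 + 0.1391·72.6000] = 9.7996; exercise value = 11.0000 > continuation, so V_u = 11.0000 (exercise)
Node d (S = 84): continuation = e^(−0.03)·[0.8609·72.6000 + 0.1391·114.6000] = 76.1235; exercise value = 81.0000 > continuation, so V_d = 81.0000 (exercise)
Node 0 (S = 140): continuation = e^(−0.03)·[0.8609·11.0000 + 0.1391·81.0000] = 20.1235; exercise value = 25.0000 > continuation, so V_0 = 25.0000 (exercise)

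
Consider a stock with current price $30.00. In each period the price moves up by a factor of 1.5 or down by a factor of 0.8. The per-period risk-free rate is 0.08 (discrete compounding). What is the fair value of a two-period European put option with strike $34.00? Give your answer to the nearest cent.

Risk-neutral probability p = (1 + 0.08 − 0.8)/(1.5 − 0.8) = 0.2800/0.7000 = 0.4000
Terminal stock prices: S_uu = 67.5, S_ud = 36, S_dd = 19.2
Terminal payoffs (K − S): max(-33.5, 0) = 0, max(-2, 0) = 0, max(14.8, 0) = 14.8
Node u (S = 45): V_u = 1/1.08·[0.4000·0.0000 + 0.6000·0.0000] = 0.0000
Node d (S = 24): V_d = 1/1.08·[0.4000·0.0000 + 0.6000·14.8000] = 8.2222
Node 0 (S = 30): V_0 = 1/1.08·[0.4000·0.0000 + 0.6000·8.2222] = 4.5679

$4.57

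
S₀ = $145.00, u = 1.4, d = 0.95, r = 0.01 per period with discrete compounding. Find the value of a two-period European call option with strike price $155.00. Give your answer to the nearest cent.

$10.83

Risk-neutral probability p = (1 + 0.01 − 0.95)/(1.4 − 0.95) = 0.0600/0.4500 = 0.1333
Terminal stock prices: S_uu = 284.2, S_ud = 192.8, S_dd = 130.9
Terminal payoffs (S − K): max(129.2, 0) = 129.2, max(37.85, 0) = 37.85, max(-24.14, 0) = 0
Node u (S = 203): V_u = 1/1.01·[0.1333·129.2000 + 0.8667·37.8500] = 49.5347
Node d (S = 137.8): V_d = 1/1.01·[0.1333·37.8500 + 0.8667·0.0000] = 4.9967
Node 0 (S = 145): V_0 = 1/1.01·[0.1333·49.5347 + 0.8667·4.9967] = 10.8268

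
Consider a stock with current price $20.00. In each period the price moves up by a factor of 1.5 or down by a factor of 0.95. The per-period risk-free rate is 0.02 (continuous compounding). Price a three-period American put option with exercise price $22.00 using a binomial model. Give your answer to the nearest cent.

$3.03

Risk-neutral probability p = (e^0.02 − 0.95)/(1.5 − 0.95) = 0.0702/0.5500 = 0.1276
Terminal stock prices: S_uuu = 67.5, S_uud = 42.75, S_udd = 27.07, S_ddd = 17.15
Terminal payoffs (K − S): max(-45.5, 0) = 0, max(-20.75, 0) = 0, max(-5.075, 0) = 0, max(4.853, 0) = 4.853
Node uu (S = 45): continuation = e^(−0.02)·[0.1276·0.0000 + 0.8724·0.0000] = 0.0000; exercise value = 0.0000 ≤ continuation, so V_uu = 0.0000
Node ud (S = 28.5): continuation = e^(−0.02)·[0.1276·0.0000 + 0.8724·0.0000] = 0.0000; exercise value = 0.0000 ≤ continuation, so V_ud = 0.0000
Node dd (S = 18.05): continuation = e^(−0.02)·[0.1276·0.0000 + 0.8724·4.8525] = 4.1493; exercise value = 3.9500 ≤ continuation, so V_dd = 4.1493
Node u (S = 30): continuation = e^(−0.02)·[0.1276·0.0000 + 0.8724·0.0000] = 0.0000; exercise value = 0.0000 ≤ continuation, so V_u = 0.0000
Node d (S = 19): continuation = e^(−0.02)·[0.1276·0.0000 + 0.8724·4.1493] = 3.5480; exercise value = 3.0000 ≤ continuation, so V_d = 3.5480
Node 0 (S = 20): continuation = e^(−0.02)·[0.1276·0.0000 + 0.8724·3.5480] = 3.0339; exercise value = 2.0000 ≤ continuation, so V_0 = 3.0339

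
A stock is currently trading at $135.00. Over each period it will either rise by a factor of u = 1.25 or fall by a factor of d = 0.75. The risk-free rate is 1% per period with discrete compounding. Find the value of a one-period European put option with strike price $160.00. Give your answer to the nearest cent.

Risk-neutral probability p = (1 + 0.01 − 0.75)/(1.25 − 0.75) = 0.2600/0.5000 = 0.5200
Terminal stock prices: S_u = 168.8, S_d = 101.2
Terminal payoffs (K − S): max(-8.75, 0) = 0, max(58.75, 0) = 58.75
Node 0 (S = 135): V_0 = 1/1.01·[0.5200·0.0000 + 0.4800·58.7500] = 27.9208

$27.92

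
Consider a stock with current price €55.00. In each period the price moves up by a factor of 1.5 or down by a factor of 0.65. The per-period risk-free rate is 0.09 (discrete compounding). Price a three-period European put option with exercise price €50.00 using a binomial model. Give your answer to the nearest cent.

€7.25

Risk-neutral probability p = (1 + 0.09 − 0.65)/(1.5 − 0.65) = 0.4400/0.8500 = 0.5176
Terminal stock prices: S_uuu = 185.6, S_uud = 80.44, S_udd = 34.86, S_ddd = 15.1
Terminal payoffs (K − S): max(-135.6, 0) = 0, max(-30.44, 0) = 0, max(15.14, 0) = 15.14, max(34.9, 0) = 34.9
Node uu (S = 123.8): V_uu = 1/1.09·[0.5176·0.0000 + 0.4824·0.0000] = 0.0000
Node ud (S = 53.62): V_ud = 1/1.09·[0.5176·0.0000 + 0.4824·15.1437] = 6.7015
Node dd (S = 23.24): V_dd = 1/1.09·[0.5176·15.1437 + 0.4824·34.8956] = 22.6341
Node u (S = 82.5): V_u = 1/1.09·[0.5176·0.0000 + 0.4824·6.7015] = 2.9656
Node d (S = 35.75): V_d = 1/1.09·[0.5176·6.7015 + 0.4824·22.6341] = 13.1987
Node 0 (S = 55): V_0 = 1/1.09·[0.5176·2.9656 + 0.4824·13.1987] = 7.2491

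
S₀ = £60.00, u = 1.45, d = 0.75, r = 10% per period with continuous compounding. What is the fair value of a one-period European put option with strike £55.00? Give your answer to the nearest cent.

£4.46

Risk-neutral probability p = (e^0.1 − 0.75)/(1.45 − 0.75) = 0.3552/0.7000 = 0.5074
Terminal stock prices: S_u = 87, S_d = 45
Terminal payoffs (K − S): max(-32, 0) = 0, max(10, 0) = 10
Node 0 (S = 60): V_0 = e^(−0.1)·[0.5074·0.0000 + 0.4926·10.0000] = 4.4573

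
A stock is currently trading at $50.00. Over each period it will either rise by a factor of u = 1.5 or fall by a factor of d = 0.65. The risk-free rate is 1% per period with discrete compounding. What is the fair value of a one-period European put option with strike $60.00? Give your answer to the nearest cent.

$15.70

Risk-neutral probability p = (1 + 0.01 − 0.65)/(1.5 − 0.65) = 0.3600/0.8500 = 0.4235
Terminal stock prices: S_u = 75, S_d = 32.5
Terminal payoffs (K − S): max(-15, 0) = 0, max(27.5, 0) = 27.5
Node 0 (S = 50): V_0 = 1/1.01·[0.4235·0.0000 + 0.5765·27.5000] = 15.6960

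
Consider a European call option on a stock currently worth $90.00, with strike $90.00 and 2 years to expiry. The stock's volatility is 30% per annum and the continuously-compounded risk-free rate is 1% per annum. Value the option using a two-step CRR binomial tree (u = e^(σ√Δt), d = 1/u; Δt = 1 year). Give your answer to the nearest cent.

$14.17

CRR parameters: u = e^(σ√Δt) = e^(0.3·√1) = 1.3499, d = 1/u = 0.7408
Per-period rate: rΔt = 0.01·1 = 0.01, so R = e^0.01 = 1.0101
Risk-neutral probability p = (e^0.01 − 0.7408)/(1.3499 − 0.7408) = 0.2692/0.6090 = 0.4421
Terminal stock prices: S_uu = 164, S_ud = 90, S_dd = 49.39
Terminal payoffs (S − K): max(73.99, 0) = 73.99, max(0, 0) = 0, max(-40.61, 0) = 0
Node u (S = 121.5): V_u = e^(−0.01)·[0.4421·73.9907 + 0.5579·0.0000] = 32.3828
Node d (S = 66.67): V_d = e^(−0.01)·[0.4421·0.0000 + 0.5579·0.0000] = 0.0000
Node 0 (S = 90): V_0 = e^(−0.01)·[0.4421·32.3828 + 0.5579·0.0000] = 14.1727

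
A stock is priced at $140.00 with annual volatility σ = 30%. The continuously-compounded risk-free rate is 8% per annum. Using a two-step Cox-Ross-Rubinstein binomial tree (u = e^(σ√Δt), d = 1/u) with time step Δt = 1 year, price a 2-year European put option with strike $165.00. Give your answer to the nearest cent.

$24.88

CRR parameters: u = e^(σ√Δt) = e^(0.3·√1) = 1.3499, d = 1/u = 0.7408
Per-period rate: rΔt = 0.08·1 = 0.08, so R = e^0.08 = 1.0833
Risk-neutral probability p = (e^0.08 − 0.7408)/(1.3499 − 0.7408) = 0.3425/0.6090 = 0.5623
Terminal stock prices: S_uu = 255.1, S_ud = 140, S_dd = 76.83
Terminal payoffs (K − S): max(-90.1, 0) = 0, max(25, 0) = 25, max(88.17, 0) = 88.17
Node u (S = 189): V_u = e^(−0.08)·[0.5623·0.0000 + 0.4377·25.0000] = 10.1010
Node d (S = 103.7): V_d = e^(−0.08)·[0.5623·25.0000 + 0.4377·88.1664] = 48.5996
Node 0 (S = 140): V_0 = e^(−0.08)·[0.5623·10.1010 + 0.4377·48.5996] = 24.8794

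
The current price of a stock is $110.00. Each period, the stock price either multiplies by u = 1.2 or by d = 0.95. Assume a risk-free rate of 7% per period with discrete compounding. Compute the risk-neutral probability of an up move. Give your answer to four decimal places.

Risk-neutral probability p = (1 + 0.07 − 0.95)/(1.2 − 0.95) = 0.1200/0.2500 = 0.4800

p = 0.4800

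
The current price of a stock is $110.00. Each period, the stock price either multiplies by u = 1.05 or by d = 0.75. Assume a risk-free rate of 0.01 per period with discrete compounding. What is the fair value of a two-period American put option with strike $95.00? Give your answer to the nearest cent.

$2.60

Risk-neutral probability p = (1 + 0.01 − 0.75)/(1.05 − 0.75) = 0.2600/0.3000 = 0.8667
Terminal stock prices: S_uu = 121.3, S_ud = 86.62, S_dd = 61.88
Terminal payoffs (K − S): max(-26.28, 0) = 0, max(8.375, 0) = 8.375, max(33.12, 0) = 33.12
Node u (S = 115.5): continuation = 1/1.01·[0.8667·0.0000 + 0.1333·8.3750] = 1.1056; exercise value = 0.0000 ≤ continuation, so V_u = 1.1056
Node d (S = 82.5): continuation = 1/1.01·[0.8667·8.3750 + 0.1333·33.1250] = 11.5594; exercise value = 12.5000 > continuation, so V_d = 12.5000 (exercise)
Node 0 (S = 110): continuation = 1/1.01·[0.8667·1.1056 + 0.1333·12.5000] = 2.5989; exercise value = 0.0000 ≤ continuation, so V_0 = 2.5989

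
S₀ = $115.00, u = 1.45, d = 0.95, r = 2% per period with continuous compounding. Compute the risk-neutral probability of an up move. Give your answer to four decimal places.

Risk-neutral probability p = (e^0.02 − 0.95)/(1.45 − 0.95) = 0.0702/0.5000 = 0.1404

p = 0.1404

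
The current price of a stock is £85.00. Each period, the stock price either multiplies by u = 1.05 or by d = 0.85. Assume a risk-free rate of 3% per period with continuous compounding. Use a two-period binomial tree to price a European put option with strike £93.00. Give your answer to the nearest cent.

Risk-neutral probability p = (e^0.03 − 0.85)/(1.05 − 0.85) = 0.1805/0.2000 = 0.9023
Terminal stock prices: S_uu = 93.71, S_ud = 75.86, S_dd = 61.41
Terminal payoffs (K − S): max(-0.7125, 0) = 0, max(17.14, 0) = 17.14, max(31.59, 0) = 31.59
Node u (S = 89.25): V_u = e^(−0.03)·[0.9023·0.0000 + 0.0977·17.1375] = 1.6253
Node d (S = 72.25): V_d = e^(−0.03)·[0.9023·17.1375 + 0.0977·31.5875] = 18.0014
Node 0 (S = 85): V_0 = e^(−0.03)·[0.9023·1.6253 + 0.0977·18.0014] = 3.1304

£3.13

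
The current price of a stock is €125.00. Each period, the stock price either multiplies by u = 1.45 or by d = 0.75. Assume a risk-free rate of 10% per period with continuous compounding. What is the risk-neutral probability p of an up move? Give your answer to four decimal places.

Risk-neutral probability p = (e^0.1 − 0.75)/(1.45 − 0.75) = 0.3552/0.7000 = 0.5074

p = 0.5074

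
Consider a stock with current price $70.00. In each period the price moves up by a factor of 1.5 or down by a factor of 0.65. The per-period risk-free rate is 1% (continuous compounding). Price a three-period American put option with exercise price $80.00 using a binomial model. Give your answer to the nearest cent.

$26.16

Risk-neutral probability p = (e^0.01 − 0.65)/(1.5 − 0.65) = 0.3601/0.8500 = 0.4236
Terminal stock prices: S_uuu = 236.2, S_uud = 102.4, S_udd = 44.36, S_ddd = 19.22
Terminal payoffs (K − S): max(-156.2, 0) = 0, max(-22.38, 0) = 0, max(35.64, 0) = 35.64, max(60.78, 0) = 60.78
Node uu (S = 157.5): continuation = e^(−0.01)·[0.4236·0.0000 + 0.5764·0.0000] = 0.0000; exercise value = 0.0000 ≤ continuation, so V_uu = 0.0000
Node ud (S = 68.25): continuation = e^(−0.01)·[0.4236·0.0000 + 0.5764·35.6375] = 20.3375; exercise value = 11.7500 ≤ continuation, so V_ud = 20.3375
Node dd (S = 29.58): continuation = e^(−0.01)·[0.4236·35.6375 + 0.5764·60.7763] = 49.6290; exercise value = 50.4250 > continuation, so V_dd = 50.4250 (exercise)
Node u (S = 105): continuation = e^(−0.01)·[0.4236·0.0000 + 0.5764·20.3375] = 11.6061; exercise value = 0.0000 ≤ continuation, so V_u = 11.6061
Node d (S = 45.5): continuation = e^(−0.01)·[0.4236·20.3375 + 0.5764·50.4250] = 37.3053; exercise value = 34.5000 ≤ continuation, so V_d = 37.3053
Node 0 (S = 70): continuation = e^(−0.01)·[0.4236·11.6061 + 0.5764·37.3053] = 26.1566; exercise value = 10.0000 ≤ continuation, so V_0 = 26.1566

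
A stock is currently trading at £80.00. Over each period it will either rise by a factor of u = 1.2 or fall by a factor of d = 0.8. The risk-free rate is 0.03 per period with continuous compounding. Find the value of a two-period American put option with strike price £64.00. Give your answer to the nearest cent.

£2.17

Risk-neutral probability p = (e^0.03 − 0.8)/(1.2 − 0.8) = 0.2305/0.4000 = 0.5761
Terminal stock prices: S_uu = 115.2, S_ud = 76.8, S_dd = 51.2
Terminal payoffs (K − S): max(-51.2, 0) = 0, max(-12.8, 0) = 0, max(12.8, 0) = 12.8
Node u (S = 96): continuation = e^(−0.03)·[0.5761·0.0000 + 0.4239·0.0000] = 0.0000; exercise value = 0.0000 ≤ continuation, so V_u = 0.0000
Node d (S = 64): continuation = e^(−0.03)·[0.5761·0.0000 + 0.4239·12.8000] = 5.2651; exercise value = 0.0000 ≤ continuation, so V_d = 5.2651
Node 0 (S = 80): continuation = e^(−0.03)·[0.5761·0.0000 + 0.4239·5.2651] = 2.1657; exercise value = 0.0000 ≤ continuation, so V_0 = 2.1657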